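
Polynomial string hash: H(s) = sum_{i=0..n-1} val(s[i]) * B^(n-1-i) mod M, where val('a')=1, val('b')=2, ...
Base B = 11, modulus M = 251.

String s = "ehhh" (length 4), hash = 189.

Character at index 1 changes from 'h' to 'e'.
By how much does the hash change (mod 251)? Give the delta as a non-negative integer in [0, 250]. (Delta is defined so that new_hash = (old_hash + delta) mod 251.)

Delta formula: (val(new) - val(old)) * B^(n-1-k) mod M
  val('e') - val('h') = 5 - 8 = -3
  B^(n-1-k) = 11^2 mod 251 = 121
  Delta = -3 * 121 mod 251 = 139

Answer: 139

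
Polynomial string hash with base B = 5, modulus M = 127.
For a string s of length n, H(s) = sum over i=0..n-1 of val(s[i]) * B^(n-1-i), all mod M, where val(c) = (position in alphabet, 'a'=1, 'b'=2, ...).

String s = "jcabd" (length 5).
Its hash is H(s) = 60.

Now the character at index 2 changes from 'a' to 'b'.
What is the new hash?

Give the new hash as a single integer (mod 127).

val('a') = 1, val('b') = 2
Position k = 2, exponent = n-1-k = 2
B^2 mod M = 5^2 mod 127 = 25
Delta = (2 - 1) * 25 mod 127 = 25
New hash = (60 + 25) mod 127 = 85

Answer: 85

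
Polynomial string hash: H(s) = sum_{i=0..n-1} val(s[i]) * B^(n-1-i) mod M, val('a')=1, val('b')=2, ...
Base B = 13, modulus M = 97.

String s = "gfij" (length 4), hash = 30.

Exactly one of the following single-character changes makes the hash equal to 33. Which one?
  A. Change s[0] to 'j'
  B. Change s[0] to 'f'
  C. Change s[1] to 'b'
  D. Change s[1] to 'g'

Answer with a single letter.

Option A: s[0]='g'->'j', delta=(10-7)*13^3 mod 97 = 92, hash=30+92 mod 97 = 25
Option B: s[0]='g'->'f', delta=(6-7)*13^3 mod 97 = 34, hash=30+34 mod 97 = 64
Option C: s[1]='f'->'b', delta=(2-6)*13^2 mod 97 = 3, hash=30+3 mod 97 = 33 <-- target
Option D: s[1]='f'->'g', delta=(7-6)*13^2 mod 97 = 72, hash=30+72 mod 97 = 5

Answer: C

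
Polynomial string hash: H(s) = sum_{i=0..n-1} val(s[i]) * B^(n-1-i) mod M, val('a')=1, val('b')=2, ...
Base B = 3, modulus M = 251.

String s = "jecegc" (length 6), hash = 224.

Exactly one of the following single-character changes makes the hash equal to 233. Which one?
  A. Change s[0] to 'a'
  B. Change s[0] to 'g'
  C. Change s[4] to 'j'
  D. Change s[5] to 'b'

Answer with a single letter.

Answer: C

Derivation:
Option A: s[0]='j'->'a', delta=(1-10)*3^5 mod 251 = 72, hash=224+72 mod 251 = 45
Option B: s[0]='j'->'g', delta=(7-10)*3^5 mod 251 = 24, hash=224+24 mod 251 = 248
Option C: s[4]='g'->'j', delta=(10-7)*3^1 mod 251 = 9, hash=224+9 mod 251 = 233 <-- target
Option D: s[5]='c'->'b', delta=(2-3)*3^0 mod 251 = 250, hash=224+250 mod 251 = 223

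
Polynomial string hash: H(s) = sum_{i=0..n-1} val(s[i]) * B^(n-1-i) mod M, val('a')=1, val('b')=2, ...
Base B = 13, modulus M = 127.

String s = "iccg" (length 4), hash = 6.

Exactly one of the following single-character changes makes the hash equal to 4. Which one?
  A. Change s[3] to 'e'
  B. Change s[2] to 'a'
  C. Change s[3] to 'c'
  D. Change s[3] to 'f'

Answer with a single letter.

Answer: A

Derivation:
Option A: s[3]='g'->'e', delta=(5-7)*13^0 mod 127 = 125, hash=6+125 mod 127 = 4 <-- target
Option B: s[2]='c'->'a', delta=(1-3)*13^1 mod 127 = 101, hash=6+101 mod 127 = 107
Option C: s[3]='g'->'c', delta=(3-7)*13^0 mod 127 = 123, hash=6+123 mod 127 = 2
Option D: s[3]='g'->'f', delta=(6-7)*13^0 mod 127 = 126, hash=6+126 mod 127 = 5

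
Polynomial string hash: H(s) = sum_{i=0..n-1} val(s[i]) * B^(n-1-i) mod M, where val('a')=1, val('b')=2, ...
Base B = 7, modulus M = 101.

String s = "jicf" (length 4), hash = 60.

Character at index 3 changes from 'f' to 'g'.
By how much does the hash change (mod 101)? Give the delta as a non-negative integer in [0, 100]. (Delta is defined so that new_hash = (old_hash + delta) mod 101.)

Delta formula: (val(new) - val(old)) * B^(n-1-k) mod M
  val('g') - val('f') = 7 - 6 = 1
  B^(n-1-k) = 7^0 mod 101 = 1
  Delta = 1 * 1 mod 101 = 1

Answer: 1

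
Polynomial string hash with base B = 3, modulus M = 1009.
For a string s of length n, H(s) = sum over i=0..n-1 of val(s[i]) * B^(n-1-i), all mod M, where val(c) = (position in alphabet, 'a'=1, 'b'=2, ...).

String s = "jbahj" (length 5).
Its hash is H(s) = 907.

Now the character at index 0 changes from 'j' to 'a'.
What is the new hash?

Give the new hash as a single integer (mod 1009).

Answer: 178

Derivation:
val('j') = 10, val('a') = 1
Position k = 0, exponent = n-1-k = 4
B^4 mod M = 3^4 mod 1009 = 81
Delta = (1 - 10) * 81 mod 1009 = 280
New hash = (907 + 280) mod 1009 = 178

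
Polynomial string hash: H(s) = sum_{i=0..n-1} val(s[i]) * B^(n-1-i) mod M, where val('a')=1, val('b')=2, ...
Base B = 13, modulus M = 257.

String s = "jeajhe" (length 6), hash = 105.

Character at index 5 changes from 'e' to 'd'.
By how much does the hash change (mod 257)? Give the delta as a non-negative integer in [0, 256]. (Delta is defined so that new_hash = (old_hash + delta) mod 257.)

Answer: 256

Derivation:
Delta formula: (val(new) - val(old)) * B^(n-1-k) mod M
  val('d') - val('e') = 4 - 5 = -1
  B^(n-1-k) = 13^0 mod 257 = 1
  Delta = -1 * 1 mod 257 = 256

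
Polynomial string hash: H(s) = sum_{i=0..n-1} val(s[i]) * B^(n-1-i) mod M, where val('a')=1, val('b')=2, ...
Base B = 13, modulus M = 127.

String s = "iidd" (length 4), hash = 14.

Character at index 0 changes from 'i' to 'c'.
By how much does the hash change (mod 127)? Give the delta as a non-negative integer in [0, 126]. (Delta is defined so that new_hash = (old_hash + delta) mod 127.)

Answer: 26

Derivation:
Delta formula: (val(new) - val(old)) * B^(n-1-k) mod M
  val('c') - val('i') = 3 - 9 = -6
  B^(n-1-k) = 13^3 mod 127 = 38
  Delta = -6 * 38 mod 127 = 26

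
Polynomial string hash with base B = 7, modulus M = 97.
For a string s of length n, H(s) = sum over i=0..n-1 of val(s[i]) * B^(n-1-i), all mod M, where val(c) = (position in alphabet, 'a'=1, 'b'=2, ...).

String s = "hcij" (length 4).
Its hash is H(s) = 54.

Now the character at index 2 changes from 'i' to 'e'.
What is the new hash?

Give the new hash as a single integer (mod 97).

Answer: 26

Derivation:
val('i') = 9, val('e') = 5
Position k = 2, exponent = n-1-k = 1
B^1 mod M = 7^1 mod 97 = 7
Delta = (5 - 9) * 7 mod 97 = 69
New hash = (54 + 69) mod 97 = 26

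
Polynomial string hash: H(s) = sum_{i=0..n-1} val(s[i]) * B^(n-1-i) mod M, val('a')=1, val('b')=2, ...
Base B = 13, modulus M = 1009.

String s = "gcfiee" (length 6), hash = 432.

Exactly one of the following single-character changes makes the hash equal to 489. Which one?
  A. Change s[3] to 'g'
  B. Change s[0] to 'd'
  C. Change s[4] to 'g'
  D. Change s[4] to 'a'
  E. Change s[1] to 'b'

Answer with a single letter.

Option A: s[3]='i'->'g', delta=(7-9)*13^2 mod 1009 = 671, hash=432+671 mod 1009 = 94
Option B: s[0]='g'->'d', delta=(4-7)*13^5 mod 1009 = 57, hash=432+57 mod 1009 = 489 <-- target
Option C: s[4]='e'->'g', delta=(7-5)*13^1 mod 1009 = 26, hash=432+26 mod 1009 = 458
Option D: s[4]='e'->'a', delta=(1-5)*13^1 mod 1009 = 957, hash=432+957 mod 1009 = 380
Option E: s[1]='c'->'b', delta=(2-3)*13^4 mod 1009 = 700, hash=432+700 mod 1009 = 123

Answer: B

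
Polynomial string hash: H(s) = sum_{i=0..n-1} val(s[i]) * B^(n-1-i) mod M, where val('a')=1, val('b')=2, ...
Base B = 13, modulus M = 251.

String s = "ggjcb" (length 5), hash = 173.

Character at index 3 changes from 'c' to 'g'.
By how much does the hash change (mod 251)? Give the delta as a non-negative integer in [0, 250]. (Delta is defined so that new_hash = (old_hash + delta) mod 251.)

Answer: 52

Derivation:
Delta formula: (val(new) - val(old)) * B^(n-1-k) mod M
  val('g') - val('c') = 7 - 3 = 4
  B^(n-1-k) = 13^1 mod 251 = 13
  Delta = 4 * 13 mod 251 = 52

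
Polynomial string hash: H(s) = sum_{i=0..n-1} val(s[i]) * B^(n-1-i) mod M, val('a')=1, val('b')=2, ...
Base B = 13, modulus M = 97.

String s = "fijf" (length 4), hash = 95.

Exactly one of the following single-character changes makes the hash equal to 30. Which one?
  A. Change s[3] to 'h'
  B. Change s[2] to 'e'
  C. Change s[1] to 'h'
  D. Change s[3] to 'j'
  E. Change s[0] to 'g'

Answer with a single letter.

Option A: s[3]='f'->'h', delta=(8-6)*13^0 mod 97 = 2, hash=95+2 mod 97 = 0
Option B: s[2]='j'->'e', delta=(5-10)*13^1 mod 97 = 32, hash=95+32 mod 97 = 30 <-- target
Option C: s[1]='i'->'h', delta=(8-9)*13^2 mod 97 = 25, hash=95+25 mod 97 = 23
Option D: s[3]='f'->'j', delta=(10-6)*13^0 mod 97 = 4, hash=95+4 mod 97 = 2
Option E: s[0]='f'->'g', delta=(7-6)*13^3 mod 97 = 63, hash=95+63 mod 97 = 61

Answer: B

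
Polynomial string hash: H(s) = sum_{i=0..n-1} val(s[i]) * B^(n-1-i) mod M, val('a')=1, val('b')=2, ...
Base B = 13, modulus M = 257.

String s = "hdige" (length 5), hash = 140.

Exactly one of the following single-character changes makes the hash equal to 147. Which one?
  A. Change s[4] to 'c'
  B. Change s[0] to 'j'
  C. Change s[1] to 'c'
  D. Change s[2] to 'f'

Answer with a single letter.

Option A: s[4]='e'->'c', delta=(3-5)*13^0 mod 257 = 255, hash=140+255 mod 257 = 138
Option B: s[0]='h'->'j', delta=(10-8)*13^4 mod 257 = 68, hash=140+68 mod 257 = 208
Option C: s[1]='d'->'c', delta=(3-4)*13^3 mod 257 = 116, hash=140+116 mod 257 = 256
Option D: s[2]='i'->'f', delta=(6-9)*13^2 mod 257 = 7, hash=140+7 mod 257 = 147 <-- target

Answer: D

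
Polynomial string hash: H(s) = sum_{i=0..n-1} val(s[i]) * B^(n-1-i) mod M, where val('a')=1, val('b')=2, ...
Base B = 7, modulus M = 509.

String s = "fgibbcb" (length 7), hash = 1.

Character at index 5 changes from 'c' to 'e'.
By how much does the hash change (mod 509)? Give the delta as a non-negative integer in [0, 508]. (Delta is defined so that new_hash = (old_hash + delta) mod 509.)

Answer: 14

Derivation:
Delta formula: (val(new) - val(old)) * B^(n-1-k) mod M
  val('e') - val('c') = 5 - 3 = 2
  B^(n-1-k) = 7^1 mod 509 = 7
  Delta = 2 * 7 mod 509 = 14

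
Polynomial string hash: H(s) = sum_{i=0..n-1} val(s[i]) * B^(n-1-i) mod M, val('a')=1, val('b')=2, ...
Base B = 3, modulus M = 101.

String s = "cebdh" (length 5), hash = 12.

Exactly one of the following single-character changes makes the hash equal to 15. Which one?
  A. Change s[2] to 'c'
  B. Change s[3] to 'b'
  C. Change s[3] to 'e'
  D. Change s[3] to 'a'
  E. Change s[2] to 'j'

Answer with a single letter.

Option A: s[2]='b'->'c', delta=(3-2)*3^2 mod 101 = 9, hash=12+9 mod 101 = 21
Option B: s[3]='d'->'b', delta=(2-4)*3^1 mod 101 = 95, hash=12+95 mod 101 = 6
Option C: s[3]='d'->'e', delta=(5-4)*3^1 mod 101 = 3, hash=12+3 mod 101 = 15 <-- target
Option D: s[3]='d'->'a', delta=(1-4)*3^1 mod 101 = 92, hash=12+92 mod 101 = 3
Option E: s[2]='b'->'j', delta=(10-2)*3^2 mod 101 = 72, hash=12+72 mod 101 = 84

Answer: C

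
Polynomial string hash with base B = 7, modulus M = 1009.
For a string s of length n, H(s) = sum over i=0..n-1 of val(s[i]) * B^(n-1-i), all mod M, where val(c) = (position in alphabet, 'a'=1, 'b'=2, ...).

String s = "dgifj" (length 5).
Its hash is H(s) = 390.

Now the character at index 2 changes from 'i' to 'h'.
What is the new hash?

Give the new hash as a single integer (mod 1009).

val('i') = 9, val('h') = 8
Position k = 2, exponent = n-1-k = 2
B^2 mod M = 7^2 mod 1009 = 49
Delta = (8 - 9) * 49 mod 1009 = 960
New hash = (390 + 960) mod 1009 = 341

Answer: 341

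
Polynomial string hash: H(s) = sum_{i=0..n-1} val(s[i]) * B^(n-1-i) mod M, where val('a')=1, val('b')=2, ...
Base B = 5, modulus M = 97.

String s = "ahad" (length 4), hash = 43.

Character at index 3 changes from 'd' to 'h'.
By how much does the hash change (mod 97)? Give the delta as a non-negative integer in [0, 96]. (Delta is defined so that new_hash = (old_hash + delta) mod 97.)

Delta formula: (val(new) - val(old)) * B^(n-1-k) mod M
  val('h') - val('d') = 8 - 4 = 4
  B^(n-1-k) = 5^0 mod 97 = 1
  Delta = 4 * 1 mod 97 = 4

Answer: 4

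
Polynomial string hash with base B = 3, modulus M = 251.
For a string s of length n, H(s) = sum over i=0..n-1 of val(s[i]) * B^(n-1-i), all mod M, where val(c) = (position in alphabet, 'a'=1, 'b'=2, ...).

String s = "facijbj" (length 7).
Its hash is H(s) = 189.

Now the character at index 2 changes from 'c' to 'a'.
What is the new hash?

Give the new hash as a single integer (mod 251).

val('c') = 3, val('a') = 1
Position k = 2, exponent = n-1-k = 4
B^4 mod M = 3^4 mod 251 = 81
Delta = (1 - 3) * 81 mod 251 = 89
New hash = (189 + 89) mod 251 = 27

Answer: 27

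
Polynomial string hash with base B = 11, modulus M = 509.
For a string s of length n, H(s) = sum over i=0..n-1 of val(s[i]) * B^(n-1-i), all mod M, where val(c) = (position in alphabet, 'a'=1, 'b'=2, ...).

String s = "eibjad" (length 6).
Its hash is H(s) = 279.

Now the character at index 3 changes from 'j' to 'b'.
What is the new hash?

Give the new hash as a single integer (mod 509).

val('j') = 10, val('b') = 2
Position k = 3, exponent = n-1-k = 2
B^2 mod M = 11^2 mod 509 = 121
Delta = (2 - 10) * 121 mod 509 = 50
New hash = (279 + 50) mod 509 = 329

Answer: 329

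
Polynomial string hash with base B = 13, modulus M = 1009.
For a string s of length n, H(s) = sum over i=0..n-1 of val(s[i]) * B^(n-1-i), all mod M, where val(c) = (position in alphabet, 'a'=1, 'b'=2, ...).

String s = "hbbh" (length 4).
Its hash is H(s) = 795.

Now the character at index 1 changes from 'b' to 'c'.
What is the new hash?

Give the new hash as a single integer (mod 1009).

Answer: 964

Derivation:
val('b') = 2, val('c') = 3
Position k = 1, exponent = n-1-k = 2
B^2 mod M = 13^2 mod 1009 = 169
Delta = (3 - 2) * 169 mod 1009 = 169
New hash = (795 + 169) mod 1009 = 964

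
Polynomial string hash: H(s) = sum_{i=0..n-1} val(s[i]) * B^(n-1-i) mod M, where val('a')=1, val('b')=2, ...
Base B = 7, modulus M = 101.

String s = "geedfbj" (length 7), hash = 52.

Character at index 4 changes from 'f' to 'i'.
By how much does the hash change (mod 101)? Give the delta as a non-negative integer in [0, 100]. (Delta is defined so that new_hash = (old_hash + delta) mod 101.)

Delta formula: (val(new) - val(old)) * B^(n-1-k) mod M
  val('i') - val('f') = 9 - 6 = 3
  B^(n-1-k) = 7^2 mod 101 = 49
  Delta = 3 * 49 mod 101 = 46

Answer: 46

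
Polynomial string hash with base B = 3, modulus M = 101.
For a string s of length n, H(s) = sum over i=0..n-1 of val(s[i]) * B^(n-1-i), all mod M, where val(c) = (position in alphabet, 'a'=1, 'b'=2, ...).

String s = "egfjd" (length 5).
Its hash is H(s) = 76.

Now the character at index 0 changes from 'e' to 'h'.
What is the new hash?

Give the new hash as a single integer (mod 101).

val('e') = 5, val('h') = 8
Position k = 0, exponent = n-1-k = 4
B^4 mod M = 3^4 mod 101 = 81
Delta = (8 - 5) * 81 mod 101 = 41
New hash = (76 + 41) mod 101 = 16

Answer: 16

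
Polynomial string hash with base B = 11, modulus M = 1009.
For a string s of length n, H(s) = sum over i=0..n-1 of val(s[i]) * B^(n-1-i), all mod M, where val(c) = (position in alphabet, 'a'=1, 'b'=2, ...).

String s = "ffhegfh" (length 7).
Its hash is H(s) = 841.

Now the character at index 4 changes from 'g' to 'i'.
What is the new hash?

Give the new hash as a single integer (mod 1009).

Answer: 74

Derivation:
val('g') = 7, val('i') = 9
Position k = 4, exponent = n-1-k = 2
B^2 mod M = 11^2 mod 1009 = 121
Delta = (9 - 7) * 121 mod 1009 = 242
New hash = (841 + 242) mod 1009 = 74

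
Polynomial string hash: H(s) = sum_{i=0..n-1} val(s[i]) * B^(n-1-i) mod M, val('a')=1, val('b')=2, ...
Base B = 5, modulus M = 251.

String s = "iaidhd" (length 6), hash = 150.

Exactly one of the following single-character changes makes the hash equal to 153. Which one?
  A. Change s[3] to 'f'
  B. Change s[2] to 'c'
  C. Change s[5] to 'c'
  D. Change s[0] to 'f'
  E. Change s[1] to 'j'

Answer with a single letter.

Option A: s[3]='d'->'f', delta=(6-4)*5^2 mod 251 = 50, hash=150+50 mod 251 = 200
Option B: s[2]='i'->'c', delta=(3-9)*5^3 mod 251 = 3, hash=150+3 mod 251 = 153 <-- target
Option C: s[5]='d'->'c', delta=(3-4)*5^0 mod 251 = 250, hash=150+250 mod 251 = 149
Option D: s[0]='i'->'f', delta=(6-9)*5^5 mod 251 = 163, hash=150+163 mod 251 = 62
Option E: s[1]='a'->'j', delta=(10-1)*5^4 mod 251 = 103, hash=150+103 mod 251 = 2

Answer: B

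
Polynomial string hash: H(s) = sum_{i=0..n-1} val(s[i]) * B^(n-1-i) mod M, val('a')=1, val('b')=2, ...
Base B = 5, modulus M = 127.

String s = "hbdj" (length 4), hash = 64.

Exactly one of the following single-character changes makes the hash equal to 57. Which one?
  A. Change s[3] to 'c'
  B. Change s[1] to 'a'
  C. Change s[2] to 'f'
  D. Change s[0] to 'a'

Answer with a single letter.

Option A: s[3]='j'->'c', delta=(3-10)*5^0 mod 127 = 120, hash=64+120 mod 127 = 57 <-- target
Option B: s[1]='b'->'a', delta=(1-2)*5^2 mod 127 = 102, hash=64+102 mod 127 = 39
Option C: s[2]='d'->'f', delta=(6-4)*5^1 mod 127 = 10, hash=64+10 mod 127 = 74
Option D: s[0]='h'->'a', delta=(1-8)*5^3 mod 127 = 14, hash=64+14 mod 127 = 78

Answer: A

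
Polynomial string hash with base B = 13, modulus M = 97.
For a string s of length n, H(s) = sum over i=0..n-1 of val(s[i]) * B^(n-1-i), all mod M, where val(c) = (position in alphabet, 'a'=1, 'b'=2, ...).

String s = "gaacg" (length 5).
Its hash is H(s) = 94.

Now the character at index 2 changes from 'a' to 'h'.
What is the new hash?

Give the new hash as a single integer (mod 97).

val('a') = 1, val('h') = 8
Position k = 2, exponent = n-1-k = 2
B^2 mod M = 13^2 mod 97 = 72
Delta = (8 - 1) * 72 mod 97 = 19
New hash = (94 + 19) mod 97 = 16

Answer: 16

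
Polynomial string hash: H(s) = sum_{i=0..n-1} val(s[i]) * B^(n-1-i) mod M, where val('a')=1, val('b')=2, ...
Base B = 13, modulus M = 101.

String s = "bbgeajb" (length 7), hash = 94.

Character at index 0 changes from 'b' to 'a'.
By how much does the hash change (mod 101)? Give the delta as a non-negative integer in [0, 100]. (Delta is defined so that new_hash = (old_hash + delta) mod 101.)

Delta formula: (val(new) - val(old)) * B^(n-1-k) mod M
  val('a') - val('b') = 1 - 2 = -1
  B^(n-1-k) = 13^6 mod 101 = 19
  Delta = -1 * 19 mod 101 = 82

Answer: 82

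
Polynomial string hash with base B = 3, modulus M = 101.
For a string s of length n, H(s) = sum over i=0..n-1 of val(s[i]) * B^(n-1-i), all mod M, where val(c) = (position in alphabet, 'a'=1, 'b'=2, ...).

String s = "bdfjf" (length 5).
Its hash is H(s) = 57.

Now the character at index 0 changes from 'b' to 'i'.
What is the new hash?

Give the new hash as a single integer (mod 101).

val('b') = 2, val('i') = 9
Position k = 0, exponent = n-1-k = 4
B^4 mod M = 3^4 mod 101 = 81
Delta = (9 - 2) * 81 mod 101 = 62
New hash = (57 + 62) mod 101 = 18

Answer: 18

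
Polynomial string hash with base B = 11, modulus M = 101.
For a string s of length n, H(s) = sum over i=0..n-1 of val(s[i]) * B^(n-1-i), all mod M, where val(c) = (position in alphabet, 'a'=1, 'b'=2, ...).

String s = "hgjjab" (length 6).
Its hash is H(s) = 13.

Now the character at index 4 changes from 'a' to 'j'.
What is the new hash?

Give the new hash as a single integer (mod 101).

val('a') = 1, val('j') = 10
Position k = 4, exponent = n-1-k = 1
B^1 mod M = 11^1 mod 101 = 11
Delta = (10 - 1) * 11 mod 101 = 99
New hash = (13 + 99) mod 101 = 11

Answer: 11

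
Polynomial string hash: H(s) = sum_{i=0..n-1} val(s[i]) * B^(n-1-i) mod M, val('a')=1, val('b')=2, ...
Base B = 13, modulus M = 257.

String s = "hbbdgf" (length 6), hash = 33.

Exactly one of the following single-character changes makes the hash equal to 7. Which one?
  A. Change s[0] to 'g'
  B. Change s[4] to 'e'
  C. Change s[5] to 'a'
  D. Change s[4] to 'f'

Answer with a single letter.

Answer: B

Derivation:
Option A: s[0]='h'->'g', delta=(7-8)*13^5 mod 257 = 72, hash=33+72 mod 257 = 105
Option B: s[4]='g'->'e', delta=(5-7)*13^1 mod 257 = 231, hash=33+231 mod 257 = 7 <-- target
Option C: s[5]='f'->'a', delta=(1-6)*13^0 mod 257 = 252, hash=33+252 mod 257 = 28
Option D: s[4]='g'->'f', delta=(6-7)*13^1 mod 257 = 244, hash=33+244 mod 257 = 20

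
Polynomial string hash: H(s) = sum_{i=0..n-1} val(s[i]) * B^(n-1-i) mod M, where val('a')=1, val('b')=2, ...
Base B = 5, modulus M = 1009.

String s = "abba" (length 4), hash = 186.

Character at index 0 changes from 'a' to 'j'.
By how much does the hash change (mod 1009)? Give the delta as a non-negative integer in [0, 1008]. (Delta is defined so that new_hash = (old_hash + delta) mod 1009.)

Delta formula: (val(new) - val(old)) * B^(n-1-k) mod M
  val('j') - val('a') = 10 - 1 = 9
  B^(n-1-k) = 5^3 mod 1009 = 125
  Delta = 9 * 125 mod 1009 = 116

Answer: 116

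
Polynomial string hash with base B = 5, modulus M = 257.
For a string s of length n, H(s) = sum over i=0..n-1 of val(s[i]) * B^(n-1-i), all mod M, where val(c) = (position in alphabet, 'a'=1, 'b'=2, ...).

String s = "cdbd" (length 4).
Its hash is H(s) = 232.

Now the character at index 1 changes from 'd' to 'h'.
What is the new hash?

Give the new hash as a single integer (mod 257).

val('d') = 4, val('h') = 8
Position k = 1, exponent = n-1-k = 2
B^2 mod M = 5^2 mod 257 = 25
Delta = (8 - 4) * 25 mod 257 = 100
New hash = (232 + 100) mod 257 = 75

Answer: 75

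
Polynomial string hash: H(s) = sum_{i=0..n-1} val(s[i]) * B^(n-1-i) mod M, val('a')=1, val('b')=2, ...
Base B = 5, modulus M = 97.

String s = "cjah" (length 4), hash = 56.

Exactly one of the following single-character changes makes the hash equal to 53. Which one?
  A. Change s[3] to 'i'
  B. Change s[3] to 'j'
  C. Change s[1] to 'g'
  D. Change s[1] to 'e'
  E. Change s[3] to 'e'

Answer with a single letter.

Answer: E

Derivation:
Option A: s[3]='h'->'i', delta=(9-8)*5^0 mod 97 = 1, hash=56+1 mod 97 = 57
Option B: s[3]='h'->'j', delta=(10-8)*5^0 mod 97 = 2, hash=56+2 mod 97 = 58
Option C: s[1]='j'->'g', delta=(7-10)*5^2 mod 97 = 22, hash=56+22 mod 97 = 78
Option D: s[1]='j'->'e', delta=(5-10)*5^2 mod 97 = 69, hash=56+69 mod 97 = 28
Option E: s[3]='h'->'e', delta=(5-8)*5^0 mod 97 = 94, hash=56+94 mod 97 = 53 <-- target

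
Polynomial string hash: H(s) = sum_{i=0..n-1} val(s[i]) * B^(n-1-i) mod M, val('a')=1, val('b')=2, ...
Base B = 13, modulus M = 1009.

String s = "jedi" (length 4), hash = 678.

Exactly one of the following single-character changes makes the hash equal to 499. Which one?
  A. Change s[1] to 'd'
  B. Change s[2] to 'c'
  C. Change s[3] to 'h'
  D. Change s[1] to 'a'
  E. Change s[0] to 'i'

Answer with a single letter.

Option A: s[1]='e'->'d', delta=(4-5)*13^2 mod 1009 = 840, hash=678+840 mod 1009 = 509
Option B: s[2]='d'->'c', delta=(3-4)*13^1 mod 1009 = 996, hash=678+996 mod 1009 = 665
Option C: s[3]='i'->'h', delta=(8-9)*13^0 mod 1009 = 1008, hash=678+1008 mod 1009 = 677
Option D: s[1]='e'->'a', delta=(1-5)*13^2 mod 1009 = 333, hash=678+333 mod 1009 = 2
Option E: s[0]='j'->'i', delta=(9-10)*13^3 mod 1009 = 830, hash=678+830 mod 1009 = 499 <-- target

Answer: E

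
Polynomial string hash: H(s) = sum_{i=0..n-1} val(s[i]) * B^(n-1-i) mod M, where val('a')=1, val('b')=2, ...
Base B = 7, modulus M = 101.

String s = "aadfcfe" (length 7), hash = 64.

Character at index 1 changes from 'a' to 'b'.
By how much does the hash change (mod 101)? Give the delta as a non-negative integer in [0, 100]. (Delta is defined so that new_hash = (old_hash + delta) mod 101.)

Delta formula: (val(new) - val(old)) * B^(n-1-k) mod M
  val('b') - val('a') = 2 - 1 = 1
  B^(n-1-k) = 7^5 mod 101 = 41
  Delta = 1 * 41 mod 101 = 41

Answer: 41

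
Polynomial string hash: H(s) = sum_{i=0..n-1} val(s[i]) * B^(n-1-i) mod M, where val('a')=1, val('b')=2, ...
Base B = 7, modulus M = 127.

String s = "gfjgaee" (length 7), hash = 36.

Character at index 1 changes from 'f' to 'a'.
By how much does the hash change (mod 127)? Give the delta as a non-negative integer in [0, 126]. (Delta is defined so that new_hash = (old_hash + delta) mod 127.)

Answer: 39

Derivation:
Delta formula: (val(new) - val(old)) * B^(n-1-k) mod M
  val('a') - val('f') = 1 - 6 = -5
  B^(n-1-k) = 7^5 mod 127 = 43
  Delta = -5 * 43 mod 127 = 39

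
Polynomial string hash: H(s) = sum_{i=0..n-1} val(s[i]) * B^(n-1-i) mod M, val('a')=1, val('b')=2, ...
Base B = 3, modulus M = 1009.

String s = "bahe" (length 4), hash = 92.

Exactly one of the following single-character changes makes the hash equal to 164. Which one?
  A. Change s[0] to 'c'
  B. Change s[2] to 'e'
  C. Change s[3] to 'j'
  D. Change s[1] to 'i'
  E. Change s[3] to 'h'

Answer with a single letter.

Answer: D

Derivation:
Option A: s[0]='b'->'c', delta=(3-2)*3^3 mod 1009 = 27, hash=92+27 mod 1009 = 119
Option B: s[2]='h'->'e', delta=(5-8)*3^1 mod 1009 = 1000, hash=92+1000 mod 1009 = 83
Option C: s[3]='e'->'j', delta=(10-5)*3^0 mod 1009 = 5, hash=92+5 mod 1009 = 97
Option D: s[1]='a'->'i', delta=(9-1)*3^2 mod 1009 = 72, hash=92+72 mod 1009 = 164 <-- target
Option E: s[3]='e'->'h', delta=(8-5)*3^0 mod 1009 = 3, hash=92+3 mod 1009 = 95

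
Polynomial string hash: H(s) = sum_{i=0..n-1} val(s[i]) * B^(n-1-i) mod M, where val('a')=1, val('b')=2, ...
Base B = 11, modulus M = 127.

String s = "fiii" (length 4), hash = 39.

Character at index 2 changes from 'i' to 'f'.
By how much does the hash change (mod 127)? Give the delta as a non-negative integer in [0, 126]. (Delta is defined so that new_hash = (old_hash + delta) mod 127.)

Answer: 94

Derivation:
Delta formula: (val(new) - val(old)) * B^(n-1-k) mod M
  val('f') - val('i') = 6 - 9 = -3
  B^(n-1-k) = 11^1 mod 127 = 11
  Delta = -3 * 11 mod 127 = 94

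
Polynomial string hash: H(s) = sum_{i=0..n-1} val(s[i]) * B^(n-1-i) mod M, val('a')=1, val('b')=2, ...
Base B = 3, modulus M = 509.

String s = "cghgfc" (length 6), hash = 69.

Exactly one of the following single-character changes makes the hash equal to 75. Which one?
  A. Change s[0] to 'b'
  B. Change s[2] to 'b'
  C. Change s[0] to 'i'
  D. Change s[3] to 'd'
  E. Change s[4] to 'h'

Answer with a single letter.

Option A: s[0]='c'->'b', delta=(2-3)*3^5 mod 509 = 266, hash=69+266 mod 509 = 335
Option B: s[2]='h'->'b', delta=(2-8)*3^3 mod 509 = 347, hash=69+347 mod 509 = 416
Option C: s[0]='c'->'i', delta=(9-3)*3^5 mod 509 = 440, hash=69+440 mod 509 = 0
Option D: s[3]='g'->'d', delta=(4-7)*3^2 mod 509 = 482, hash=69+482 mod 509 = 42
Option E: s[4]='f'->'h', delta=(8-6)*3^1 mod 509 = 6, hash=69+6 mod 509 = 75 <-- target

Answer: E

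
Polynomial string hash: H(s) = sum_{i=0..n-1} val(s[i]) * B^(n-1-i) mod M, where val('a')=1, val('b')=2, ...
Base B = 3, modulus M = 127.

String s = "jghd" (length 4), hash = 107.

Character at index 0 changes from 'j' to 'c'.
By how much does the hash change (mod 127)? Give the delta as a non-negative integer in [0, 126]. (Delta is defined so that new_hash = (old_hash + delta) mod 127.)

Delta formula: (val(new) - val(old)) * B^(n-1-k) mod M
  val('c') - val('j') = 3 - 10 = -7
  B^(n-1-k) = 3^3 mod 127 = 27
  Delta = -7 * 27 mod 127 = 65

Answer: 65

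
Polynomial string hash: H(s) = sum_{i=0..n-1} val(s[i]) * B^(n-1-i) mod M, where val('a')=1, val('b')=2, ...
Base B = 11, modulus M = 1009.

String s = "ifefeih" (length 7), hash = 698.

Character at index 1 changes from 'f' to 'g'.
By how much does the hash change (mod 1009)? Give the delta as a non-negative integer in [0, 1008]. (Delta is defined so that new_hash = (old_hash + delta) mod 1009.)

Answer: 620

Derivation:
Delta formula: (val(new) - val(old)) * B^(n-1-k) mod M
  val('g') - val('f') = 7 - 6 = 1
  B^(n-1-k) = 11^5 mod 1009 = 620
  Delta = 1 * 620 mod 1009 = 620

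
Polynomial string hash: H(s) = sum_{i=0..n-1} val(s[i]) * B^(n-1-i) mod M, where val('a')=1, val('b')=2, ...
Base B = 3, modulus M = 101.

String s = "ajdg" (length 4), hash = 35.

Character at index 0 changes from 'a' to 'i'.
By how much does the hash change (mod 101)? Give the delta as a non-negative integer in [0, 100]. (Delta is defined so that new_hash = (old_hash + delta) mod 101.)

Answer: 14

Derivation:
Delta formula: (val(new) - val(old)) * B^(n-1-k) mod M
  val('i') - val('a') = 9 - 1 = 8
  B^(n-1-k) = 3^3 mod 101 = 27
  Delta = 8 * 27 mod 101 = 14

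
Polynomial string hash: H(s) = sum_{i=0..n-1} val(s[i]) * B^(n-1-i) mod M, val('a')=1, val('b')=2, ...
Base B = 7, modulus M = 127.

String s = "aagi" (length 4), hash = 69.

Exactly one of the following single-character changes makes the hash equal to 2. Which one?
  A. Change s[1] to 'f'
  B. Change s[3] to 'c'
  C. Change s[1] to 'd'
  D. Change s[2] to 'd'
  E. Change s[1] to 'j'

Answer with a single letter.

Answer: E

Derivation:
Option A: s[1]='a'->'f', delta=(6-1)*7^2 mod 127 = 118, hash=69+118 mod 127 = 60
Option B: s[3]='i'->'c', delta=(3-9)*7^0 mod 127 = 121, hash=69+121 mod 127 = 63
Option C: s[1]='a'->'d', delta=(4-1)*7^2 mod 127 = 20, hash=69+20 mod 127 = 89
Option D: s[2]='g'->'d', delta=(4-7)*7^1 mod 127 = 106, hash=69+106 mod 127 = 48
Option E: s[1]='a'->'j', delta=(10-1)*7^2 mod 127 = 60, hash=69+60 mod 127 = 2 <-- target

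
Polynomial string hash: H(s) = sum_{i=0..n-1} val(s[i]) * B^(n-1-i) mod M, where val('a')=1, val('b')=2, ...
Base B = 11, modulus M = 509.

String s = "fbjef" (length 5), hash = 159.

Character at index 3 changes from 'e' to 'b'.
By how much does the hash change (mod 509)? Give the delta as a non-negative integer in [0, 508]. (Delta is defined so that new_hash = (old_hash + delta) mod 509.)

Answer: 476

Derivation:
Delta formula: (val(new) - val(old)) * B^(n-1-k) mod M
  val('b') - val('e') = 2 - 5 = -3
  B^(n-1-k) = 11^1 mod 509 = 11
  Delta = -3 * 11 mod 509 = 476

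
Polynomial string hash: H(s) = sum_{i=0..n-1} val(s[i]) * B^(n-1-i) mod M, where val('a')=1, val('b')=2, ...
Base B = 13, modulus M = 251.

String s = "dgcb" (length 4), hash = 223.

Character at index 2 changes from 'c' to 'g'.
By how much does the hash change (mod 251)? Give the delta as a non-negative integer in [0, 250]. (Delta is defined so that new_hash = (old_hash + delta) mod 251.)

Delta formula: (val(new) - val(old)) * B^(n-1-k) mod M
  val('g') - val('c') = 7 - 3 = 4
  B^(n-1-k) = 13^1 mod 251 = 13
  Delta = 4 * 13 mod 251 = 52

Answer: 52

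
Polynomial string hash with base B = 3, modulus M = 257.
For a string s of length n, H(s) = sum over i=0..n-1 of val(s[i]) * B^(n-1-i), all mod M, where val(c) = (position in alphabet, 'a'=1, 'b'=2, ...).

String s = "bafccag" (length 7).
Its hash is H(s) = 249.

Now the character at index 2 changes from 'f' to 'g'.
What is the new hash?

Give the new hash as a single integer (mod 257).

val('f') = 6, val('g') = 7
Position k = 2, exponent = n-1-k = 4
B^4 mod M = 3^4 mod 257 = 81
Delta = (7 - 6) * 81 mod 257 = 81
New hash = (249 + 81) mod 257 = 73

Answer: 73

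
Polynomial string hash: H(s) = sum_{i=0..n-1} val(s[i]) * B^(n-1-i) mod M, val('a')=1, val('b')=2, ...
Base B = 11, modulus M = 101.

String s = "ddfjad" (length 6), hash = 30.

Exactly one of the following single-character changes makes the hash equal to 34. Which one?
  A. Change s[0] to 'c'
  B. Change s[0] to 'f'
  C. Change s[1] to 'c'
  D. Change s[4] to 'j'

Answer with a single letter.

Answer: C

Derivation:
Option A: s[0]='d'->'c', delta=(3-4)*11^5 mod 101 = 44, hash=30+44 mod 101 = 74
Option B: s[0]='d'->'f', delta=(6-4)*11^5 mod 101 = 13, hash=30+13 mod 101 = 43
Option C: s[1]='d'->'c', delta=(3-4)*11^4 mod 101 = 4, hash=30+4 mod 101 = 34 <-- target
Option D: s[4]='a'->'j', delta=(10-1)*11^1 mod 101 = 99, hash=30+99 mod 101 = 28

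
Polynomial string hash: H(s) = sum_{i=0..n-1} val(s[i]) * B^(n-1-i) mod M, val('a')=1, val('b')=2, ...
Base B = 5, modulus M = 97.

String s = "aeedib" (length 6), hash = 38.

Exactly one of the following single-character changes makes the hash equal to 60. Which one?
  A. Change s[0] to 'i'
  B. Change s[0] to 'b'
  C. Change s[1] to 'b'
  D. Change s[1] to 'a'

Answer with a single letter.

Option A: s[0]='a'->'i', delta=(9-1)*5^5 mod 97 = 71, hash=38+71 mod 97 = 12
Option B: s[0]='a'->'b', delta=(2-1)*5^5 mod 97 = 21, hash=38+21 mod 97 = 59
Option C: s[1]='e'->'b', delta=(2-5)*5^4 mod 97 = 65, hash=38+65 mod 97 = 6
Option D: s[1]='e'->'a', delta=(1-5)*5^4 mod 97 = 22, hash=38+22 mod 97 = 60 <-- target

Answer: D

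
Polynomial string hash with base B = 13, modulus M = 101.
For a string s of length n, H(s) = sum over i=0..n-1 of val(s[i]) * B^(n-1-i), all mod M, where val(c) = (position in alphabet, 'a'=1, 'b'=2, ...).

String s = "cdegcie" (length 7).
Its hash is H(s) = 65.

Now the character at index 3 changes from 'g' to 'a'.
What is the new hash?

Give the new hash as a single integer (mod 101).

val('g') = 7, val('a') = 1
Position k = 3, exponent = n-1-k = 3
B^3 mod M = 13^3 mod 101 = 76
Delta = (1 - 7) * 76 mod 101 = 49
New hash = (65 + 49) mod 101 = 13

Answer: 13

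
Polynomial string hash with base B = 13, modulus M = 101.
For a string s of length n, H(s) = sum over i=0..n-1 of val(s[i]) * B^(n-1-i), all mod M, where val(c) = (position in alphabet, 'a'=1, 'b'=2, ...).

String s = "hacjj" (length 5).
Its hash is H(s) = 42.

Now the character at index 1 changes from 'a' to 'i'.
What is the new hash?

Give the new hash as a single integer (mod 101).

Answer: 44

Derivation:
val('a') = 1, val('i') = 9
Position k = 1, exponent = n-1-k = 3
B^3 mod M = 13^3 mod 101 = 76
Delta = (9 - 1) * 76 mod 101 = 2
New hash = (42 + 2) mod 101 = 44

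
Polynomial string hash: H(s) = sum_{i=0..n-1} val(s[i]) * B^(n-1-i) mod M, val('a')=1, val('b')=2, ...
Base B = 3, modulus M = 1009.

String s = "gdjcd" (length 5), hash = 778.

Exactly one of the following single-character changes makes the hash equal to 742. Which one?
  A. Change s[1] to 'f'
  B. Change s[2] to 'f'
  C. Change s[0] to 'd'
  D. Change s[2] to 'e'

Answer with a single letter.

Answer: B

Derivation:
Option A: s[1]='d'->'f', delta=(6-4)*3^3 mod 1009 = 54, hash=778+54 mod 1009 = 832
Option B: s[2]='j'->'f', delta=(6-10)*3^2 mod 1009 = 973, hash=778+973 mod 1009 = 742 <-- target
Option C: s[0]='g'->'d', delta=(4-7)*3^4 mod 1009 = 766, hash=778+766 mod 1009 = 535
Option D: s[2]='j'->'e', delta=(5-10)*3^2 mod 1009 = 964, hash=778+964 mod 1009 = 733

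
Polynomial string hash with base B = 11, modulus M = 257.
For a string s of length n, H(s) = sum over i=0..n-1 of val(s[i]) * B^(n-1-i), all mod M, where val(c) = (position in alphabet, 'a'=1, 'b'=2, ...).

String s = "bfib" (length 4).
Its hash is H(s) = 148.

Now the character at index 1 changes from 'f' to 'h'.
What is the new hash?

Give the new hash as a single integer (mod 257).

val('f') = 6, val('h') = 8
Position k = 1, exponent = n-1-k = 2
B^2 mod M = 11^2 mod 257 = 121
Delta = (8 - 6) * 121 mod 257 = 242
New hash = (148 + 242) mod 257 = 133

Answer: 133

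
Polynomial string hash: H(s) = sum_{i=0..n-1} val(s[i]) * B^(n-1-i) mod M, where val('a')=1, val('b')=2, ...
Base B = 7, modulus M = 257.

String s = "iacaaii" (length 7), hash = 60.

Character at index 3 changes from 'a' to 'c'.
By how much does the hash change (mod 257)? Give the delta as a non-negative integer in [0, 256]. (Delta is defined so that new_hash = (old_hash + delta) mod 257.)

Answer: 172

Derivation:
Delta formula: (val(new) - val(old)) * B^(n-1-k) mod M
  val('c') - val('a') = 3 - 1 = 2
  B^(n-1-k) = 7^3 mod 257 = 86
  Delta = 2 * 86 mod 257 = 172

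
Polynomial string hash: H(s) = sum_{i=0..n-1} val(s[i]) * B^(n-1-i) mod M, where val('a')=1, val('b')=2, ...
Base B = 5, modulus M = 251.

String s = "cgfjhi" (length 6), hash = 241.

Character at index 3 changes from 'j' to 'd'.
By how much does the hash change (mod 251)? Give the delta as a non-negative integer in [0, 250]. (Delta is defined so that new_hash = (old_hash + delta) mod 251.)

Delta formula: (val(new) - val(old)) * B^(n-1-k) mod M
  val('d') - val('j') = 4 - 10 = -6
  B^(n-1-k) = 5^2 mod 251 = 25
  Delta = -6 * 25 mod 251 = 101

Answer: 101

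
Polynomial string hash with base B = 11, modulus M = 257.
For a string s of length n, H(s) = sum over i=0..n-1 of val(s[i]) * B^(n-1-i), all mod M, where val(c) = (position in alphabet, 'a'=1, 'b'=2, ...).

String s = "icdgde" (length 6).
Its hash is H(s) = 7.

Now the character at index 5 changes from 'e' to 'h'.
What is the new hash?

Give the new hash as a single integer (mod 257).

val('e') = 5, val('h') = 8
Position k = 5, exponent = n-1-k = 0
B^0 mod M = 11^0 mod 257 = 1
Delta = (8 - 5) * 1 mod 257 = 3
New hash = (7 + 3) mod 257 = 10

Answer: 10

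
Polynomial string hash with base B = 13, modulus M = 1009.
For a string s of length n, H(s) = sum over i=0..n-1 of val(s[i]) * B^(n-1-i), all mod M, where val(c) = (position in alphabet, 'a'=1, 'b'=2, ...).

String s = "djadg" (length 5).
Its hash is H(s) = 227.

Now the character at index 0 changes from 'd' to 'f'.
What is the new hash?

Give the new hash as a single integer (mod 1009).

Answer: 845

Derivation:
val('d') = 4, val('f') = 6
Position k = 0, exponent = n-1-k = 4
B^4 mod M = 13^4 mod 1009 = 309
Delta = (6 - 4) * 309 mod 1009 = 618
New hash = (227 + 618) mod 1009 = 845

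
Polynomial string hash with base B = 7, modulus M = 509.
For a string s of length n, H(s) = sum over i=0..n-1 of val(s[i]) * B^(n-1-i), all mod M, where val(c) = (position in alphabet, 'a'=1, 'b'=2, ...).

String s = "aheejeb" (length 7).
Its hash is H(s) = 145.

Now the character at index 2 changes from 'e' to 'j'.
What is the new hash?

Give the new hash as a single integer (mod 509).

val('e') = 5, val('j') = 10
Position k = 2, exponent = n-1-k = 4
B^4 mod M = 7^4 mod 509 = 365
Delta = (10 - 5) * 365 mod 509 = 298
New hash = (145 + 298) mod 509 = 443

Answer: 443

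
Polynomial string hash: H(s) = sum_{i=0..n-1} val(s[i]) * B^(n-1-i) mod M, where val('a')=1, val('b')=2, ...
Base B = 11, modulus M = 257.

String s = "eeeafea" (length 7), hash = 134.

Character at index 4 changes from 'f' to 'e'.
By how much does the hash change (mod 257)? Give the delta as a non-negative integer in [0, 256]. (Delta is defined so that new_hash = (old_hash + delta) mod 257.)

Delta formula: (val(new) - val(old)) * B^(n-1-k) mod M
  val('e') - val('f') = 5 - 6 = -1
  B^(n-1-k) = 11^2 mod 257 = 121
  Delta = -1 * 121 mod 257 = 136

Answer: 136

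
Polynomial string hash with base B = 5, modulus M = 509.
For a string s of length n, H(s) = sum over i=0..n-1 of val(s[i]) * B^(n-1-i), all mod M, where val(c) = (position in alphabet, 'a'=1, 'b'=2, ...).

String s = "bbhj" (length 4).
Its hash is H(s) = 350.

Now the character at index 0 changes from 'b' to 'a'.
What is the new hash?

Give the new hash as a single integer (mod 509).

Answer: 225

Derivation:
val('b') = 2, val('a') = 1
Position k = 0, exponent = n-1-k = 3
B^3 mod M = 5^3 mod 509 = 125
Delta = (1 - 2) * 125 mod 509 = 384
New hash = (350 + 384) mod 509 = 225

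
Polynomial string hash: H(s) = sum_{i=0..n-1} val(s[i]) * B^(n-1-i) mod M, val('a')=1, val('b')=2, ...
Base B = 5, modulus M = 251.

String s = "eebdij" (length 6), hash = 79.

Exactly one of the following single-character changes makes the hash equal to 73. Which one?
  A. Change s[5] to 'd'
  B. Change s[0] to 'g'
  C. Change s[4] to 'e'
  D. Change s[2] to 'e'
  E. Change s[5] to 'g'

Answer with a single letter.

Answer: A

Derivation:
Option A: s[5]='j'->'d', delta=(4-10)*5^0 mod 251 = 245, hash=79+245 mod 251 = 73 <-- target
Option B: s[0]='e'->'g', delta=(7-5)*5^5 mod 251 = 226, hash=79+226 mod 251 = 54
Option C: s[4]='i'->'e', delta=(5-9)*5^1 mod 251 = 231, hash=79+231 mod 251 = 59
Option D: s[2]='b'->'e', delta=(5-2)*5^3 mod 251 = 124, hash=79+124 mod 251 = 203
Option E: s[5]='j'->'g', delta=(7-10)*5^0 mod 251 = 248, hash=79+248 mod 251 = 76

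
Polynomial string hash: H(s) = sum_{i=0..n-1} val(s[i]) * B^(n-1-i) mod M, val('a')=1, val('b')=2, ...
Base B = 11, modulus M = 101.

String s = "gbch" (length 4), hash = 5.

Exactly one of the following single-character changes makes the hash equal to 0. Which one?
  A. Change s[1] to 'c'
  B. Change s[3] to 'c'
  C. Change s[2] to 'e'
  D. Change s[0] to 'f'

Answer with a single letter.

Option A: s[1]='b'->'c', delta=(3-2)*11^2 mod 101 = 20, hash=5+20 mod 101 = 25
Option B: s[3]='h'->'c', delta=(3-8)*11^0 mod 101 = 96, hash=5+96 mod 101 = 0 <-- target
Option C: s[2]='c'->'e', delta=(5-3)*11^1 mod 101 = 22, hash=5+22 mod 101 = 27
Option D: s[0]='g'->'f', delta=(6-7)*11^3 mod 101 = 83, hash=5+83 mod 101 = 88

Answer: B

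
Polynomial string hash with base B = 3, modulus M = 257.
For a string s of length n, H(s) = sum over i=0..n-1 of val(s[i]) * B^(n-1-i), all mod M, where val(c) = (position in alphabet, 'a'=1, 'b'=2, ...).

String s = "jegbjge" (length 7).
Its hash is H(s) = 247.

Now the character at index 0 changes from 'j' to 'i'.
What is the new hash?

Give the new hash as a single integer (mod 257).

Answer: 32

Derivation:
val('j') = 10, val('i') = 9
Position k = 0, exponent = n-1-k = 6
B^6 mod M = 3^6 mod 257 = 215
Delta = (9 - 10) * 215 mod 257 = 42
New hash = (247 + 42) mod 257 = 32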